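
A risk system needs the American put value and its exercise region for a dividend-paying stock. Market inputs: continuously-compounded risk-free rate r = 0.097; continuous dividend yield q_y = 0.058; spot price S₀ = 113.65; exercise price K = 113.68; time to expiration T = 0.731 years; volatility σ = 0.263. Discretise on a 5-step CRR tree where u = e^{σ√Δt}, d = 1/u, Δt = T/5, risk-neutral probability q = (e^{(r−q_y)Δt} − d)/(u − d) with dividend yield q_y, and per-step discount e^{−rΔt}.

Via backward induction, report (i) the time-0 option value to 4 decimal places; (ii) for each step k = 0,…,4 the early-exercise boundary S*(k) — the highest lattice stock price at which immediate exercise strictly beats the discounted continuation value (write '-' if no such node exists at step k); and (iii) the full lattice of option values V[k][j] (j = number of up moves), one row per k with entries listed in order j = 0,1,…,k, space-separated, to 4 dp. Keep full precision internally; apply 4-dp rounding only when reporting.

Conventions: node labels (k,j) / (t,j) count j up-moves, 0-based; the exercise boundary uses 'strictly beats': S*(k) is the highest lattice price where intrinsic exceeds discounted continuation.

Δt=0.14620  u=1.10579  d=0.90433  q=0.50326  discount=0.98592
step 5 (expiry): payoffs max(K−S,0) = 44.9409 29.6276 10.9029 0.0000 0.0000 0.0000
step 4: (k=4,j=0): S=76.0111, K−S=37.6689, hold=36.7099 ⇒ V=37.6689 exercise | (k=4,j=1): S=92.9444, K−S=20.7356, hold=19.9196 ⇒ V=20.7356 exercise | (k=4,j=2): S=113.6500, K−S=0.0300, hold=5.3396 ⇒ V=5.3396 continue | (k=4,j=3): S=138.9682, K−S=0.0000, hold=0.0000 ⇒ V=0.0000 continue | (k=4,j=4): S=169.9267, K−S=0.0000, hold=0.0000 ⇒ V=0.0000 continue  boundary S*=92.9444
step 3: (k=3,j=0): S=84.0524, K−S=29.6276, hold=28.7365 ⇒ V=29.6276 exercise | (k=3,j=1): S=102.7771, K−S=10.9029, hold=12.8045 ⇒ V=12.8045 continue | (k=3,j=2): S=125.6732, K−S=0.0000, hold=2.6150 ⇒ V=2.6150 continue | (k=3,j=3): S=153.6698, K−S=0.0000, hold=0.0000 ⇒ V=0.0000 continue  boundary S*=84.0524
step 2: (k=2,j=0): S=92.9444, K−S=20.7356, hold=20.8631 ⇒ V=20.8631 continue | (k=2,j=1): S=113.6500, K−S=0.0300, hold=7.5684 ⇒ V=7.5684 continue | (k=2,j=2): S=138.9682, K−S=0.0000, hold=1.2807 ⇒ V=1.2807 continue  boundary S*=-
step 1: (k=1,j=0): S=102.7771, K−S=10.9029, hold=13.9728 ⇒ V=13.9728 continue | (k=1,j=1): S=125.6732, K−S=0.0000, hold=4.3420 ⇒ V=4.3420 continue  boundary S*=-
step 0: (k=0,j=0): S=113.6500, K−S=0.0300, hold=8.9975 ⇒ V=8.9975 continue  boundary S*=-

price = 8.9975
boundary = - - - 84.0524 92.9444
tree:
8.9975
13.9728 4.3420
20.8631 7.5684 1.2807
29.6276 12.8045 2.6150 0.0000
37.6689 20.7356 5.3396 0.0000 0.0000
44.9409 29.6276 10.9029 0.0000 0.0000 0.0000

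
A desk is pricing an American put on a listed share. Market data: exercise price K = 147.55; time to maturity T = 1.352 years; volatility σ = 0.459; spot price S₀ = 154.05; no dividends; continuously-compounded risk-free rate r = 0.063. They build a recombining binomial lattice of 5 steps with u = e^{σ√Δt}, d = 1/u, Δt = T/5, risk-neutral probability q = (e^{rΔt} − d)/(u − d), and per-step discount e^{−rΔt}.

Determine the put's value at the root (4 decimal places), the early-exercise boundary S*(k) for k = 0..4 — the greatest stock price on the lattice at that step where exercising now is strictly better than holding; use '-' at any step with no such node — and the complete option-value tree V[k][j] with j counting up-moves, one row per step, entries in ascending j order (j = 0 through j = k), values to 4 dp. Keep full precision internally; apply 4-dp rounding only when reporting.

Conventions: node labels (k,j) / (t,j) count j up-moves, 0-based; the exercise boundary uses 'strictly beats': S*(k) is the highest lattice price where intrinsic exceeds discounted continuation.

price = 24.5365
boundary = - - - 75.2817 95.5756
tree:
24.5365
36.6323 12.1202
52.6988 20.2859 3.5777
72.2683 33.0798 6.9485 0.0000
88.2531 51.9744 13.4952 0.0000 0.0000
100.8438 72.2683 26.2099 0.0000 0.0000 0.0000

Δt=0.27040  u=1.26957  d=0.78767  q=0.47626  discount=0.98311
step 5 (expiry): payoffs max(K−S,0) = 100.8438 72.2683 26.2099 0.0000 0.0000 0.0000
step 4: (k=4,j=0): S=59.2969, K−S=88.2531, hold=85.7608 ⇒ V=88.2531 exercise | (k=4,j=1): S=95.5756, K−S=51.9744, hold=49.4822 ⇒ V=51.9744 exercise | (k=4,j=2): S=154.0500, K−S=0.0000, hold=13.4952 ⇒ V=13.4952 continue | (k=4,j=3): S=248.2999, K−S=0.0000, hold=0.0000 ⇒ V=0.0000 continue | (k=4,j=4): S=400.2131, K−S=0.0000, hold=0.0000 ⇒ V=0.0000 continue  boundary S*=95.5756
step 3: (k=3,j=0): S=75.2817, K−S=72.2683, hold=69.7760 ⇒ V=72.2683 exercise | (k=3,j=1): S=121.3401, K−S=26.2099, hold=33.0798 ⇒ V=33.0798 continue | (k=3,j=2): S=195.5776, K−S=0.0000, hold=6.9485 ⇒ V=6.9485 continue | (k=3,j=3): S=315.2346, K−S=0.0000, hold=0.0000 ⇒ V=0.0000 continue  boundary S*=75.2817
step 2: (k=2,j=0): S=95.5756, K−S=51.9744, hold=52.6988 ⇒ V=52.6988 continue | (k=2,j=1): S=154.0500, K−S=0.0000, hold=20.2859 ⇒ V=20.2859 continue | (k=2,j=2): S=248.2999, K−S=0.0000, hold=3.5777 ⇒ V=3.5777 continue  boundary S*=-
step 1: (k=1,j=0): S=121.3401, K−S=26.2099, hold=36.6323 ⇒ V=36.6323 continue | (k=1,j=1): S=195.5776, K−S=0.0000, hold=12.1202 ⇒ V=12.1202 continue  boundary S*=-
step 0: (k=0,j=0): S=154.0500, K−S=0.0000, hold=24.5365 ⇒ V=24.5365 continue  boundary S*=-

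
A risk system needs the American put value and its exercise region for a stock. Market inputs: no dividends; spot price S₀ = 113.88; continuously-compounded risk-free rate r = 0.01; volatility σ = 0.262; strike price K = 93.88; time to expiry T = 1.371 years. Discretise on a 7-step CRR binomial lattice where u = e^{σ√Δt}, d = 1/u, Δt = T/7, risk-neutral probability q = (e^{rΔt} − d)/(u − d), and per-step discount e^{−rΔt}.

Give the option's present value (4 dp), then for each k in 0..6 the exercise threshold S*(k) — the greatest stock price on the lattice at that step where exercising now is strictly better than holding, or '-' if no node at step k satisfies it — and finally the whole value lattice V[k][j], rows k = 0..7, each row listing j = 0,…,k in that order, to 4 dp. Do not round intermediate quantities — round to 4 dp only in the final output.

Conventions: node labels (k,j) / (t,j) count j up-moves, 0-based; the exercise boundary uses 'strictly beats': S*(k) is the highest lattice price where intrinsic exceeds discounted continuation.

Δt=0.19586  u=1.12294  d=0.89052  q=0.47948  discount=0.99804
step 7 (expiry): payoffs max(K−S,0) = 43.3031 30.1029 13.4574 0.0000 0.0000 0.0000 0.0000 0.0000
step 6: (k=6,j=0): S=56.7948, K−S=37.0852, hold=36.9015 ⇒ V=37.0852 exercise | (k=6,j=1): S=71.6179, K−S=22.2621, hold=22.0784 ⇒ V=22.2621 exercise | (k=6,j=2): S=90.3097, K−S=3.5703, hold=6.9911 ⇒ V=6.9911 continue | (k=6,j=3): S=113.8800, K−S=0.0000, hold=0.0000 ⇒ V=0.0000 continue | (k=6,j=4): S=143.6020, K−S=0.0000, hold=0.0000 ⇒ V=0.0000 continue | (k=6,j=5): S=181.0812, K−S=0.0000, hold=0.0000 ⇒ V=0.0000 continue | (k=6,j=6): S=228.3423, K−S=0.0000, hold=0.0000 ⇒ V=0.0000 continue  boundary S*=71.6179
step 5: (k=5,j=0): S=63.7771, K−S=30.1029, hold=29.9192 ⇒ V=30.1029 exercise | (k=5,j=1): S=80.4226, K−S=13.4574, hold=14.9108 ⇒ V=14.9108 continue | (k=5,j=2): S=101.4124, K−S=0.0000, hold=3.6319 ⇒ V=3.6319 continue | (k=5,j=3): S=127.8804, K−S=0.0000, hold=0.0000 ⇒ V=0.0000 continue | (k=5,j=4): S=161.2564, K−S=0.0000, hold=0.0000 ⇒ V=0.0000 continue | (k=5,j=5): S=203.3433, K−S=0.0000, hold=0.0000 ⇒ V=0.0000 continue  boundary S*=63.7771
step 4: (k=4,j=0): S=71.6179, K−S=22.2621, hold=22.7739 ⇒ V=22.7739 continue | (k=4,j=1): S=90.3097, K−S=3.5703, hold=9.4842 ⇒ V=9.4842 continue | (k=4,j=2): S=113.8800, K−S=0.0000, hold=1.8868 ⇒ V=1.8868 continue | (k=4,j=3): S=143.6020, K−S=0.0000, hold=0.0000 ⇒ V=0.0000 continue | (k=4,j=4): S=181.0812, K−S=0.0000, hold=0.0000 ⇒ V=0.0000 continue  boundary S*=-
step 3: (k=3,j=0): S=80.4226, K−S=13.4574, hold=16.3696 ⇒ V=16.3696 continue | (k=3,j=1): S=101.4124, K−S=0.0000, hold=5.8299 ⇒ V=5.8299 continue | (k=3,j=2): S=127.8804, K−S=0.0000, hold=0.9802 ⇒ V=0.9802 continue | (k=3,j=3): S=161.2564, K−S=0.0000, hold=0.0000 ⇒ V=0.0000 continue  boundary S*=-
step 2: (k=2,j=0): S=90.3097, K−S=3.5703, hold=11.2939 ⇒ V=11.2939 continue | (k=2,j=1): S=113.8800, K−S=0.0000, hold=3.4977 ⇒ V=3.4977 continue | (k=2,j=2): S=143.6020, K−S=0.0000, hold=0.5092 ⇒ V=0.5092 continue  boundary S*=-
step 1: (k=1,j=0): S=101.4124, K−S=0.0000, hold=7.5410 ⇒ V=7.5410 continue | (k=1,j=1): S=127.8804, K−S=0.0000, hold=2.0608 ⇒ V=2.0608 continue  boundary S*=-
step 0: (k=0,j=0): S=113.8800, K−S=0.0000, hold=4.9037 ⇒ V=4.9037 continue  boundary S*=-

price = 4.9037
boundary = - - - - - 63.7771 71.6179
tree:
4.9037
7.5410 2.0608
11.2939 3.4977 0.5092
16.3696 5.8299 0.9802 0.0000
22.7739 9.4842 1.8868 0.0000 0.0000
30.1029 14.9108 3.6319 0.0000 0.0000 0.0000
37.0852 22.2621 6.9911 0.0000 0.0000 0.0000 0.0000
43.3031 30.1029 13.4574 0.0000 0.0000 0.0000 0.0000 0.0000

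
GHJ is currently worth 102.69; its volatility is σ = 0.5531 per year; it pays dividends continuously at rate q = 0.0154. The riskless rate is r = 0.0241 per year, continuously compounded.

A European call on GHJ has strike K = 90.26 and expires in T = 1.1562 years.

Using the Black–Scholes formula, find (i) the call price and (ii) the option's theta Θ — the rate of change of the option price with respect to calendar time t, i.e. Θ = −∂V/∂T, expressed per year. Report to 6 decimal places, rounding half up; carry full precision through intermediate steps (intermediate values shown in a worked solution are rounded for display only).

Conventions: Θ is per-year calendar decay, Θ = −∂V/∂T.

price = 29.185918
Θ = -8.901501

σ√T = 0.5531·√1.1562 = 0.594730
d₁ = (ln(S/K) + (r−q+σ²/2)T) / (σ√T) = (ln(102.69/90.26) + (0.0241−0.0154+0.5531²/2)·1.1562) / 0.594730 = (0.129020 + 0.186911) / 0.594730 = 0.531218
d₂ = d₁ − σ√T = 0.531218 − 0.594730 = -0.063513
e^{−rT} = 0.972520
e^{−qT} = 0.982352
N(d₁) = 0.702366,  N(d₂) = 0.474679
Call price V = S·e^{−qT}·N(d₁) − K·e^{−rT}·N(d₂) = 70.853102 − 41.667184 = 29.185918
φ(d₁) = (1/√(2π))·e^{−d₁²/2} = 0.346444
Θ = −S·e^{−qT}·φ(d₁)·σ/(2√T) + q·S·e^{−qT}·N(d₁) − r·K·e^{−rT}·N(d₂) = −8.988460 + 1.091138 − 1.004179 = -8.901501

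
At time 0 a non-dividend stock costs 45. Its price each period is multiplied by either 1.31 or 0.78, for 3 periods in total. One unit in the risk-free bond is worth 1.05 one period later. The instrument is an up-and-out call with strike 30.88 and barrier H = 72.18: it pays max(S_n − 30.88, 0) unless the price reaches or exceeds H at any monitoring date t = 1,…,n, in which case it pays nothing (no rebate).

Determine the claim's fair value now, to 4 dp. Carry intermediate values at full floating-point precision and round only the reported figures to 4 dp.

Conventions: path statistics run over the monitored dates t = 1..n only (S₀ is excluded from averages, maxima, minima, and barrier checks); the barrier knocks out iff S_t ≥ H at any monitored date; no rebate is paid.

price = 8.0407

Under the martingale measure an up-move has probability p* = 0.5094; value the claim as the probability-weighted average of per-path payoffs, discounted 3 periods at R = 1.05.
Enumerate all 2^3 = 8 price paths (U = up ×1.31, D = down ×0.78); each path with k up-moves has probability p*^k·(1−p*)^(3−k).
DDD: M=35.1000, payoff=0.0000, prob=0.118057
UDD: M=58.9500, payoff=4.9852, prob=0.122598
DUD: M=45.9810, payoff=4.9852, prob=0.122598
UUD: M=77.2245, payoff=0.0000, prob=0.127313
DDU: M=35.8652, payoff=4.9852, prob=0.122598
UDU: M=60.2351, payoff=29.3551, prob=0.127313
DUU: M=60.2351, payoff=29.3551, prob=0.127313
UUU: M=101.1641, payoff=0.0000, prob=0.132210
Price = Σ prob·payoff / R^3 = 9.308100 / 1.157625 = 8.0407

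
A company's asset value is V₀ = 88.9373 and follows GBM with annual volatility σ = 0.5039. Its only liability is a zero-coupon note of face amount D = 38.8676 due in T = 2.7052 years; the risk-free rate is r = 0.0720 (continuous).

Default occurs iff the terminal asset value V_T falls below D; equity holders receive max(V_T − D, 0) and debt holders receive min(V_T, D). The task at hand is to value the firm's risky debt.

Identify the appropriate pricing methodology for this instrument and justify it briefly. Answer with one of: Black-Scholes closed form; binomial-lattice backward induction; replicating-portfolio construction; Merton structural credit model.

Key observation: the asked-for credit quantity lives on the firm's capital structure — asset value, asset volatility, debt face 38.8676 — which is the structural model's domain.

framework: Merton structural credit model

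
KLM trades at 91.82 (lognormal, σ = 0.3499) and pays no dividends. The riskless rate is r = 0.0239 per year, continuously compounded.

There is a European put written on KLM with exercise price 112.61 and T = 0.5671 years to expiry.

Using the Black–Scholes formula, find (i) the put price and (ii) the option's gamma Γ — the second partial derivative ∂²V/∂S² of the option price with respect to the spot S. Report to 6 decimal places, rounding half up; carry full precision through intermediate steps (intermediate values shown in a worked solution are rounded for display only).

σ√T = 0.3499·√0.5671 = 0.263496
d₁ = (ln(S/K) + (r+σ²/2)T) / (σ√T) = (ln(91.82/112.61) + (0.0239+0.3499²/2)·0.5671) / 0.263496 = (-0.204100 + 0.048269) / 0.263496 = -0.591401
d₂ = d₁ − σ√T = -0.591401 − 0.263496 = -0.854897
e^{−rT} = 0.986538
N(−d₁) = 0.722874,  N(−d₂) = 0.803696
Put price V = K·e^{−rT}·N(−d₂) − S·N(−d₁) = 89.285797 − 66.374296 = 22.911500
φ(d₁) = (1/√(2π))·e^{−d₁²/2} = 0.334936
Γ = φ(d₁) / (S·σ·√T) = 0.013844

price = 22.911500
Γ = 0.013844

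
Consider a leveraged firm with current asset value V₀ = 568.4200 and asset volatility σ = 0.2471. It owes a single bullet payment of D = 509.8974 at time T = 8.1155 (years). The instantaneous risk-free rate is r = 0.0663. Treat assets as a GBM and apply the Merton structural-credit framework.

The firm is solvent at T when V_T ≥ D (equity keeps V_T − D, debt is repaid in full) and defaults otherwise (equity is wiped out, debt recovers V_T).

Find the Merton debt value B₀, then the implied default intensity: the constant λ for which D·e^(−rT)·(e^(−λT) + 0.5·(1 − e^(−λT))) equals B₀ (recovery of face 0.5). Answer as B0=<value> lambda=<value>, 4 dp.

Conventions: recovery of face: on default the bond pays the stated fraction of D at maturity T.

B0=270.6718 lambda=0.0247

Apply the equity-as-call identities (strike 509.8974, horizon 8.1155 years):
d₁ = [ln(V₀/D) + (r + σ²/2)T] / (σ√T)
   = [ln(568.4200/509.8974) + (0.0663 + 0.5·0.2471²)·8.1155] / (0.2471·√8.1155)
   = [0.108651 + 0.785817] / 0.703931 = 1.270675
d₂ = d₁ − σ√T = 1.270675 − 0.703931 = 0.566744
N(d₁) = 0.898078,  N(d₂) = 0.714556,  e^(−rT) = 0.583881
E₀ = V₀·N(d₁) − D·e^(−rT)·N(d₂)
   = 568.4200·0.898078 − 509.8974·0.583881·0.714556 = 297.748201
B₀ = V₀ − E₀ = 568.4200 − 297.748201 = 270.671799
e^(−λT) = (B₀·e^(rT)/D − 0.5)/(1 − 0.5) = (270.6718·1.712677/509.8974 − 0.5)/0.5 = 0.81830058
λ = −ln(0.81830058)/8.1155 = 0.024709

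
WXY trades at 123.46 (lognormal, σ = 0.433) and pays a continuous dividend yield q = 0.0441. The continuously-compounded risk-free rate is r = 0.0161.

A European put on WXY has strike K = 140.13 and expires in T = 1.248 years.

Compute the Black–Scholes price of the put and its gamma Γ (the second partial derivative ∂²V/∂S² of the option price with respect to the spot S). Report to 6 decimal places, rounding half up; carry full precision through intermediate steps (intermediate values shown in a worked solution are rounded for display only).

σ√T = 0.433·√1.248 = 0.483721
d₁ = (ln(S/K) + (r−q+σ²/2)T) / (σ√T) = (ln(123.46/140.13) + (0.0161−0.0441+0.433²/2)·1.248) / 0.483721 = (-0.126653 + 0.082049) / 0.483721 = -0.092211
d₂ = d₁ − σ√T = -0.092211 − 0.483721 = -0.575932
e^{−rT} = 0.980108
e^{−qT} = 0.946450
N(−d₁) = 0.536735,  N(−d₂) = 0.717669
Put price V = K·e^{−rT}·N(−d₂) − S·e^{−qT}·N(−d₁) = 98.566502 − 62.716774 = 35.849728
φ(d₁) = (1/√(2π))·e^{−d₁²/2} = 0.397250
Γ = e^{−qT}·φ(d₁) / (S·σ·√T) = 0.006296

price = 35.849728
Γ = 0.006296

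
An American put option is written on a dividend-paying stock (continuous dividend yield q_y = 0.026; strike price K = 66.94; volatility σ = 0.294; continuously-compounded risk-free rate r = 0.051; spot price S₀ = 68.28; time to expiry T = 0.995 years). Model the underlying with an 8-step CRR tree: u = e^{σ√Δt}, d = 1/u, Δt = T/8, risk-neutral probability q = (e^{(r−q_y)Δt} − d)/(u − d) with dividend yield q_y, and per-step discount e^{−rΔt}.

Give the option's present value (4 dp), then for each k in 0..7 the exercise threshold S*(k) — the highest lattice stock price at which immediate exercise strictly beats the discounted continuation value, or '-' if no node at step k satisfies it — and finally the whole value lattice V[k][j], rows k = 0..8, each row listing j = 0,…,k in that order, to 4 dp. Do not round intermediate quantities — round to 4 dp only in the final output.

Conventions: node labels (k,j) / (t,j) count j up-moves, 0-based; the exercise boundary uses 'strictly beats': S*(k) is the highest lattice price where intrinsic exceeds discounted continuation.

price = 6.3173
boundary = - - - - 45.0998 50.0270 55.4925 50.0270
tree:
6.3173
9.0799 3.5136
12.6444 5.4745 1.5109
16.9721 8.2883 2.6066 0.3861
21.8402 12.1077 4.4064 0.7604 0.0000
26.2821 16.9130 7.2455 1.4979 0.0000 0.0000
30.2865 21.8402 11.4475 2.9504 0.0000 0.0000 0.0000
33.8965 26.2821 16.9130 5.8116 0.0000 0.0000 0.0000 0.0000
37.1510 30.2865 21.8402 11.4475 0.0000 0.0000 0.0000 0.0000 0.0000

params: Δt=0.12437 u=1.10925 d=0.90151 q=0.48909 e^(-rΔt)=0.99368
t_8 payoffs: 37.1510 30.2865 21.8402 11.4475 0.0000 0.0000 0.0000 0.0000 0.0000
t_7: node(7,0) S=33.0435 payoff=33.8965 vs cont=33.5799 → 33.8965 [stop]  node(7,1) S=40.6579 payoff=26.2821 vs cont=25.9901 → 26.2821 [stop]  node(7,2) S=50.0270 payoff=16.9130 vs cont=16.6512 → 16.9130 [stop]  node(7,3) S=61.5551 payoff=5.3849 vs cont=5.8116 → 5.8116 [wait]  node(7,4) S=75.7396 payoff=0.0000 vs cont=0.0000 → 0.0000 [wait]  node(7,5) S=93.1928 payoff=0.0000 vs cont=0.0000 → 0.0000 [wait]  node(7,6) S=114.6678 payoff=0.0000 vs cont=0.0000 → 0.0000 [wait]  node(7,7) S=141.0915 payoff=0.0000 vs cont=0.0000 → 0.0000 [wait]  ⇒ S*(7)=50.0270
t_6: node(6,0) S=36.6535 payoff=30.2865 vs cont=29.9815 → 30.2865 [stop]  node(6,1) S=45.0998 payoff=21.8402 vs cont=21.5625 → 21.8402 [stop]  node(6,2) S=55.4925 payoff=11.4475 vs cont=11.4108 → 11.4475 [stop]  node(6,3) S=68.2800 payoff=0.0000 vs cont=2.9504 → 2.9504 [wait]  node(6,4) S=84.0142 payoff=0.0000 vs cont=0.0000 → 0.0000 [wait]  node(6,5) S=103.3742 payoff=0.0000 vs cont=0.0000 → 0.0000 [wait]  node(6,6) S=127.1953 payoff=0.0000 vs cont=0.0000 → 0.0000 [wait]  ⇒ S*(6)=55.4925
t_5: node(5,0) S=40.6579 payoff=26.2821 vs cont=25.9901 → 26.2821 [stop]  node(5,1) S=50.0270 payoff=16.9130 vs cont=16.6512 → 16.9130 [stop]  node(5,2) S=61.5551 payoff=5.3849 vs cont=7.2455 → 7.2455 [wait]  node(5,3) S=75.7396 payoff=0.0000 vs cont=1.4979 → 1.4979 [wait]  node(5,4) S=93.1928 payoff=0.0000 vs cont=0.0000 → 0.0000 [wait]  node(5,5) S=114.6678 payoff=0.0000 vs cont=0.0000 → 0.0000 [wait]  ⇒ S*(5)=50.0270
t_4: node(4,0) S=45.0998 payoff=21.8402 vs cont=21.5625 → 21.8402 [stop]  node(4,1) S=55.4925 payoff=11.4475 vs cont=12.1077 → 12.1077 [wait]  node(4,2) S=68.2800 payoff=0.0000 vs cont=4.4064 → 4.4064 [wait]  node(4,3) S=84.0142 payoff=0.0000 vs cont=0.7604 → 0.7604 [wait]  node(4,4) S=103.3742 payoff=0.0000 vs cont=0.0000 → 0.0000 [wait]  ⇒ S*(4)=45.0998
t_3: node(3,0) S=50.0270 payoff=16.9130 vs cont=16.9721 → 16.9721 [wait]  node(3,1) S=61.5551 payoff=5.3849 vs cont=8.2883 → 8.2883 [wait]  node(3,2) S=75.7396 payoff=0.0000 vs cont=2.6066 → 2.6066 [wait]  node(3,3) S=93.1928 payoff=0.0000 vs cont=0.3861 → 0.3861 [wait]  ⇒ S*(3)=-
t_2: node(2,0) S=55.4925 payoff=11.4475 vs cont=12.6444 → 12.6444 [wait]  node(2,1) S=68.2800 payoff=0.0000 vs cont=5.4745 → 5.4745 [wait]  node(2,2) S=84.0142 payoff=0.0000 vs cont=1.5109 → 1.5109 [wait]  ⇒ S*(2)=-
t_1: node(1,0) S=61.5551 payoff=5.3849 vs cont=9.0799 → 9.0799 [wait]  node(1,1) S=75.7396 payoff=0.0000 vs cont=3.5136 → 3.5136 [wait]  ⇒ S*(1)=-
t_0: node(0,0) S=68.2800 payoff=0.0000 vs cont=6.3173 → 6.3173 [wait]  ⇒ S*(0)=-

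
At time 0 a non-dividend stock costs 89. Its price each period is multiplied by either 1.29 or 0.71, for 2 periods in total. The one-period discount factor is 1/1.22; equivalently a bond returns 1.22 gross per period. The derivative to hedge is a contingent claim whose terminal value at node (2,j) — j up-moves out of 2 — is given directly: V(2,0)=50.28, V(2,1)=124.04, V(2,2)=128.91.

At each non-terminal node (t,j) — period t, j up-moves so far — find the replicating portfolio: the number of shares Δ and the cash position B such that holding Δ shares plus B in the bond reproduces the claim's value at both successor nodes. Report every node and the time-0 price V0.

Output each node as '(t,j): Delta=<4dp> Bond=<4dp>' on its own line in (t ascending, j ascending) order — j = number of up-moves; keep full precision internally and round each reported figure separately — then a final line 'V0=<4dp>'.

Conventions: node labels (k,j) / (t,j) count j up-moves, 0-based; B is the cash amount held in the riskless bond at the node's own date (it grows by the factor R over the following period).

(0,0): Delta=0.2094 Bond=66.5134
(1,0): Delta=2.0125 Bond=-32.7971
(1,1): Delta=0.0731 Bond=96.7856
V0=85.1458

Under the risk-neutral measure, an up-move has probability p* = (R−d)/(u−d) = 0.8793 and values discount at R = 1.22.
At maturity the claim pays: V(2,0)=50.2800, V(2,1)=124.0400, V(2,2)=128.9100
Node (1,0) S=63.1900: V=(p*·124.0400+(1−p*)·50.2800)/1.22=94.3754; Δ=(124.0400−50.2800)/(81.5151−44.8649)=2.0125; B=V−Δ·S=-32.7971
Node (1,1) S=114.8100: V=(p*·128.9100+(1−p*)·124.0400)/1.22=105.1822; Δ=(128.9100−124.0400)/(148.1049−81.5151)=0.0731; B=V−Δ·S=96.7856
Node (0,0) S=89.0000: V=(p*·105.1822+(1−p*)·94.3754)/1.22=85.1458; Δ=(105.1822−94.3754)/(114.8100−63.1900)=0.2094; B=V−Δ·S=66.5134
As a check, the time-0 holding Δ(0,0)·S0 + B(0,0) comes to 85.1458 — exactly V0.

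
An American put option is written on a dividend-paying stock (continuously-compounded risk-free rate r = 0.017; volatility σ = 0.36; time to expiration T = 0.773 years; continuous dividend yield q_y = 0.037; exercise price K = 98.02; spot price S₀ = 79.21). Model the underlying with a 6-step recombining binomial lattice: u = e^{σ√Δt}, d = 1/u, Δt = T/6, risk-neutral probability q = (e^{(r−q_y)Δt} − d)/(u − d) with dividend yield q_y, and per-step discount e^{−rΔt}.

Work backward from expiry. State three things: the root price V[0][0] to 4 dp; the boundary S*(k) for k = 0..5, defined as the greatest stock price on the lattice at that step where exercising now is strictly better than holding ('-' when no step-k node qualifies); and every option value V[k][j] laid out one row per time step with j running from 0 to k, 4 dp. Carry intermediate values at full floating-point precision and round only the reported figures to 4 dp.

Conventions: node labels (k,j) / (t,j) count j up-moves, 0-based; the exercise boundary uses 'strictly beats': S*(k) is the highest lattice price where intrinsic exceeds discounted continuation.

params: Δt=0.12883 u=1.13794 d=0.87878 q=0.45781 e^(-rΔt)=0.99781
t_6 payoffs: 61.5385 50.7801 36.8492 18.8100 0.0000 0.0000 0.0000
t_5: node(5,0) S=41.5136 payoff=56.5064 vs cont=56.4893 → 56.5064 [stop]  node(5,1) S=53.7559 payoff=44.2641 vs cont=44.3052 → 44.3052 [wait]  node(5,2) S=69.6085 payoff=28.4115 vs cont=28.5281 → 28.5281 [wait]  node(5,3) S=90.1359 payoff=7.8841 vs cont=10.1763 → 10.1763 [wait]  node(5,4) S=116.7168 payoff=0.0000 vs cont=0.0000 → 0.0000 [wait]  node(5,5) S=151.1364 payoff=0.0000 vs cont=0.0000 → 0.0000 [wait]  ⇒ S*(5)=41.5136
t_4: node(4,0) S=47.2399 payoff=50.7801 vs cont=50.8092 → 50.8092 [wait]  node(4,1) S=61.1708 payoff=36.8492 vs cont=37.0012 → 37.0012 [wait]  node(4,2) S=79.2100 payoff=18.8100 vs cont=20.0824 → 20.0824 [wait]  node(4,3) S=102.5689 payoff=0.0000 vs cont=5.5054 → 5.5054 [wait]  node(4,4) S=132.8163 payoff=0.0000 vs cont=0.0000 → 0.0000 [wait]  ⇒ S*(4)=-
t_3: node(3,0) S=53.7559 payoff=44.2641 vs cont=44.3904 → 44.3904 [wait]  node(3,1) S=69.6085 payoff=28.4115 vs cont=29.1916 → 29.1916 [wait]  node(3,2) S=90.1359 payoff=7.8841 vs cont=13.3795 → 13.3795 [wait]  node(3,3) S=116.7168 payoff=0.0000 vs cont=2.9784 → 2.9784 [wait]  ⇒ S*(3)=-
t_2: node(2,0) S=61.1708 payoff=36.8492 vs cont=37.3503 → 37.3503 [wait]  node(2,1) S=79.2100 payoff=18.8100 vs cont=21.9046 → 21.9046 [wait]  node(2,2) S=102.5689 payoff=0.0000 vs cont=8.5989 → 8.5989 [wait]  ⇒ S*(2)=-
t_1: node(1,0) S=69.6085 payoff=28.4115 vs cont=30.2129 → 30.2129 [wait]  node(1,1) S=90.1359 payoff=7.8841 vs cont=15.7785 → 15.7785 [wait]  ⇒ S*(1)=-
t_0: node(0,0) S=79.2100 payoff=18.8100 vs cont=23.5530 → 23.5530 [wait]  ⇒ S*(0)=-

price = 23.5530
boundary = - - - - - 41.5136
tree:
23.5530
30.2129 15.7785
37.3503 21.9046 8.5989
44.3904 29.1916 13.3795 2.9784
50.8092 37.0012 20.0824 5.5054 0.0000
56.5064 44.3052 28.5281 10.1763 0.0000 0.0000
61.5385 50.7801 36.8492 18.8100 0.0000 0.0000 0.0000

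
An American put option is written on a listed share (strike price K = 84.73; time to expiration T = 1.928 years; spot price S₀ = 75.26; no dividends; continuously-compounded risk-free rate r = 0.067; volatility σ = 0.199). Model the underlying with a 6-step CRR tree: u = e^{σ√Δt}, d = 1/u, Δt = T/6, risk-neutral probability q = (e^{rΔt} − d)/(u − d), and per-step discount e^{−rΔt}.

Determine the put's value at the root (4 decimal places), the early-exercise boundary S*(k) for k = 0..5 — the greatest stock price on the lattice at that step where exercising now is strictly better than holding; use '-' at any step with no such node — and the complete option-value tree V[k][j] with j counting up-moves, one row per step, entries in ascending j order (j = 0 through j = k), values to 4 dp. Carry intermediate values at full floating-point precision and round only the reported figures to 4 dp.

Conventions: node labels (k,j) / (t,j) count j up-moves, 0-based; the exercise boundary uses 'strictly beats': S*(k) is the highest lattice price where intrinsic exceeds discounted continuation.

params: Δt=0.32133 u=1.11941 d=0.89332 q=0.56809 e^(-rΔt)=0.97870
t_6 payoffs: 46.4811 36.8007 24.6704 9.4700 0.0000 0.0000 0.0000
t_5: node(5,0) S=42.8164 payoff=41.9136 vs cont=40.1090 → 41.9136 [stop]  node(5,1) S=53.6527 payoff=31.0773 vs cont=29.2726 → 31.0773 [stop]  node(5,2) S=67.2316 payoff=17.4984 vs cont=15.6937 → 17.4984 [stop]  node(5,3) S=84.2471 payoff=0.4829 vs cont=4.0031 → 4.0031 [wait]  node(5,4) S=105.5691 payoff=0.0000 vs cont=0.0000 → 0.0000 [wait]  node(5,5) S=132.2874 payoff=0.0000 vs cont=0.0000 → 0.0000 [wait]  ⇒ S*(5)=67.2316
t_4: node(4,0) S=47.9293 payoff=36.8007 vs cont=34.9961 → 36.8007 [stop]  node(4,1) S=60.0596 payoff=24.6704 vs cont=22.8657 → 24.6704 [stop]  node(4,2) S=75.2600 payoff=9.4700 vs cont=9.6225 → 9.6225 [wait]  node(4,3) S=94.3074 payoff=0.0000 vs cont=1.6922 → 1.6922 [wait]  node(4,4) S=118.1756 payoff=0.0000 vs cont=0.0000 → 0.0000 [wait]  ⇒ S*(4)=60.0596
t_3: node(3,0) S=53.6527 payoff=31.0773 vs cont=29.2726 → 31.0773 [stop]  node(3,1) S=67.2316 payoff=17.4984 vs cont=15.7785 → 17.4984 [stop]  node(3,2) S=84.2471 payoff=0.4829 vs cont=5.0084 → 5.0084 [wait]  node(3,3) S=105.5691 payoff=0.0000 vs cont=0.7153 → 0.7153 [wait]  ⇒ S*(3)=67.2316
t_2: node(2,0) S=60.0596 payoff=24.6704 vs cont=22.8657 → 24.6704 [stop]  node(2,1) S=75.2600 payoff=9.4700 vs cont=10.1814 → 10.1814 [wait]  node(2,2) S=94.3074 payoff=0.0000 vs cont=2.5148 → 2.5148 [wait]  ⇒ S*(2)=60.0596
t_1: node(1,0) S=67.2316 payoff=17.4984 vs cont=16.0893 → 17.4984 [stop]  node(1,1) S=84.2471 payoff=0.4829 vs cont=5.7021 → 5.7021 [wait]  ⇒ S*(1)=67.2316
t_0: node(0,0) S=75.2600 payoff=9.4700 vs cont=10.5671 → 10.5671 [wait]  ⇒ S*(0)=-

price = 10.5671
boundary = - 67.2316 60.0596 67.2316 60.0596 67.2316
tree:
10.5671
17.4984 5.7021
24.6704 10.1814 2.5148
31.0773 17.4984 5.0084 0.7153
36.8007 24.6704 9.6225 1.6922 0.0000
41.9136 31.0773 17.4984 4.0031 0.0000 0.0000
46.4811 36.8007 24.6704 9.4700 0.0000 0.0000 0.0000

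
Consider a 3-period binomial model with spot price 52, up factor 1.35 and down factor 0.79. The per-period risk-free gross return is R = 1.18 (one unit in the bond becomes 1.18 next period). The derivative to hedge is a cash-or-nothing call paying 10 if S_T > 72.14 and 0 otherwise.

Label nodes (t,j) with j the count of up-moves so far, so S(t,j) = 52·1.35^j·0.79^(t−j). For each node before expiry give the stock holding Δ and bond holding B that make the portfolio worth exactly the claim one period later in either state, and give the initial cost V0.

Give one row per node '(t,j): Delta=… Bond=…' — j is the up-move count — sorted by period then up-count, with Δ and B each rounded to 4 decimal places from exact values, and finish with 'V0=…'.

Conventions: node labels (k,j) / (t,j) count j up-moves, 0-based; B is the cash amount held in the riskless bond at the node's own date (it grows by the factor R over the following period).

(0,0): Delta=0.1043 Bond=-0.6785
(1,0): Delta=0.2566 Bond=-7.0559
(1,1): Delta=0.0654 Bond=1.9260
(2,0): Delta=0.0000 Bond=0.0000
(2,1): Delta=0.3220 Bond=-11.9552
(2,2): Delta=0.0000 Bond=8.4746
V0=4.7442

Since d<R<u, set p* = (R−d)/(u−d) = 0.6964; price each node as the discounted p*-expectation of its children.
Terminal payoffs: V(3,0)=0.0000, V(3,1)=0.0000, V(3,2)=10.0000, V(3,3)=10.0000
  t=2,j=0: stock 32.4532 → up 43.8118 (V=0.0000), down 25.6380 (V=0.0000). Price 0.0000; hedge Δ=0.0000, bond B=0.0000.
  t=2,j=1: stock 55.4580 → up 74.8683 (V=10.0000), down 43.8118 (V=0.0000). Price 5.9019; hedge Δ=0.3220, bond B=-11.9552.
  t=2,j=2: stock 94.7700 → up 127.9395 (V=10.0000), down 74.8683 (V=10.0000). Price 8.4746; hedge Δ=0.0000, bond B=8.4746.
  t=1,j=0: stock 41.0800 → up 55.4580 (V=5.9019), down 32.4532 (V=0.0000). Price 3.4833; hedge Δ=0.2566, bond B=-7.0559.
  t=1,j=1: stock 70.2000 → up 94.7700 (V=8.4746), down 55.4580 (V=5.9019). Price 6.5200; hedge Δ=0.0654, bond B=1.9260.
  t=0,j=0: stock 52.0000 → up 70.2000 (V=6.5200), down 41.0800 (V=3.4833). Price 4.7442; hedge Δ=0.1043, bond B=-0.6785.
Sanity check at the root: Δ(0,0)·S0 + B(0,0) reproduces V0 = 4.7442.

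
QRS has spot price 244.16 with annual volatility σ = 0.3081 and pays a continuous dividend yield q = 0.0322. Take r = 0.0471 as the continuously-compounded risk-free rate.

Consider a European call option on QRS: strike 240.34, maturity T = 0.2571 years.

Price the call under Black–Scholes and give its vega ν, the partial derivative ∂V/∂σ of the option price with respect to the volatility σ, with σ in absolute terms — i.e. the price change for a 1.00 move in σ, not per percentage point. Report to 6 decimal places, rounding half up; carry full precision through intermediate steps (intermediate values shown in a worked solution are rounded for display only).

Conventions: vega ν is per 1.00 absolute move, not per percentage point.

price = 17.396881
ν = 47.977901

σ√T = 0.3081·√0.2571 = 0.156222
d₁ = (ln(S/K) + (r−q+σ²/2)T) / (σ√T) = (ln(244.16/240.34) + (0.0471−0.0322+0.3081²/2)·0.2571) / 0.156222 = (0.015769 + 0.016033) / 0.156222 = 0.203573
d₂ = d₁ − σ√T = 0.203573 − 0.156222 = 0.047351
e^{−rT} = 0.987964
e^{−qT} = 0.991756
N(d₁) = 0.580656,  N(d₂) = 0.518883
Call price V = S·e^{−qT}·N(d₁) − K·e^{−rT}·N(d₂) = 140.604237 − 123.207356 = 17.396881
φ(d₁) = (1/√(2π))·e^{−d₁²/2} = 0.390761
ν = S·e^{−qT}·φ(d₁)·√T = 47.977901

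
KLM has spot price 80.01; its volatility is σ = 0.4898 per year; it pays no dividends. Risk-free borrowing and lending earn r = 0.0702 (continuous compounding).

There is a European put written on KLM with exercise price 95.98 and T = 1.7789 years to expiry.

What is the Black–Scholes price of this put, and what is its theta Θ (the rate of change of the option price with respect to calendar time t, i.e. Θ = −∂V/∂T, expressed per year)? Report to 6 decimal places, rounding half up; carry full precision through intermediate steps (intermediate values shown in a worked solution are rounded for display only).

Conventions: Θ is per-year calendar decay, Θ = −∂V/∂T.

price = 23.518002
Θ = -1.767261

σ√T = 0.4898·√1.7789 = 0.653273
d₁ = (ln(S/K) + (r+σ²/2)T) / (σ√T) = (ln(80.01/95.98) + (0.0702+0.4898²/2)·1.7789) / 0.653273 = (-0.181988 + 0.338261) / 0.653273 = 0.239216
d₂ = d₁ − σ√T = 0.239216 − 0.653273 = -0.414057
e^{−rT} = 0.882604
N(−d₁) = 0.405469,  N(−d₂) = 0.660584
Put price V = K·e^{−rT}·N(−d₂) − S·N(−d₁) = 55.959585 − 32.441582 = 23.518002
φ(d₁) = (1/√(2π))·e^{−d₁²/2} = 0.387689
Θ = −S·φ(d₁)·σ/(2√T) + r·K·e^{−rT}·N(−d₂) = −5.695623 + 3.928363 = -1.767261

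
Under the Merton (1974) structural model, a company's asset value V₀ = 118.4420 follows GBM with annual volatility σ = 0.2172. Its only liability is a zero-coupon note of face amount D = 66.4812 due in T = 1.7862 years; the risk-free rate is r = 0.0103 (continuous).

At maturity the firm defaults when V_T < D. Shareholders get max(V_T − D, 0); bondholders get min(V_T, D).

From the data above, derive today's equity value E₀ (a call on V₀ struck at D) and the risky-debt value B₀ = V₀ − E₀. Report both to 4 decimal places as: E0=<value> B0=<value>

Apply the equity-as-call identities (strike 66.4812, horizon 1.7862 years):
d₁ = [ln(V₀/D) + (r + σ²/2)T] / (σ√T)
   = [ln(118.4420/66.4812) + (0.0103 + 0.5·0.2172²)·1.7862] / (0.2172·√1.7862)
   = [0.577504 + 0.060531] / 0.290285 = 2.197959
d₂ = d₁ − σ√T = 2.197959 − 0.290285 = 1.907673
N(d₁) = 0.986024,  N(d₂) = 0.971783,  e^(−rT) = 0.981770
E₀ = V₀·N(d₁) − D·e^(−rT)·N(d₂)
   = 118.4420·0.986024 − 66.4812·0.981770·0.971783 = 53.359065
B₀ = V₀ − E₀ = 118.4420 − 53.359065 = 65.082935

E0=53.3591 B0=65.0829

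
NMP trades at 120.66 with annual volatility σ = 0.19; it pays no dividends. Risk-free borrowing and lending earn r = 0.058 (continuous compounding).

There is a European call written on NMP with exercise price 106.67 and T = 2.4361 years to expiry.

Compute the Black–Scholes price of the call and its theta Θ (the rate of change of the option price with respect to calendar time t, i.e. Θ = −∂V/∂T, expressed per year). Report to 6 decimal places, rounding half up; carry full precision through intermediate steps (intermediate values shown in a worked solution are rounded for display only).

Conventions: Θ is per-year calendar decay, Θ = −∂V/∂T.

σ√T = 0.19·√2.4361 = 0.296552
d₁ = (ln(S/K) + (r+σ²/2)T) / (σ√T) = (ln(120.66/106.67) + (0.058+0.19²/2)·2.4361) / 0.296552 = (0.123237 + 0.185265) / 0.296552 = 1.040296
d₂ = d₁ − σ√T = 1.040296 − 0.296552 = 0.743744
e^{−rT} = 0.868234
N(d₁) = 0.850899,  N(d₂) = 0.771484
Call price V = S·N(d₁) − K·e^{−rT}·N(d₂) = 102.669454 − 71.450665 = 31.218789
φ(d₁) = (1/√(2π))·e^{−d₁²/2} = 0.232225
Θ = −S·φ(d₁)·σ/(2√T) − r·K·e^{−rT}·N(d₂) = −1.705490 − 4.144139 = -5.849629

price = 31.218789
Θ = -5.849629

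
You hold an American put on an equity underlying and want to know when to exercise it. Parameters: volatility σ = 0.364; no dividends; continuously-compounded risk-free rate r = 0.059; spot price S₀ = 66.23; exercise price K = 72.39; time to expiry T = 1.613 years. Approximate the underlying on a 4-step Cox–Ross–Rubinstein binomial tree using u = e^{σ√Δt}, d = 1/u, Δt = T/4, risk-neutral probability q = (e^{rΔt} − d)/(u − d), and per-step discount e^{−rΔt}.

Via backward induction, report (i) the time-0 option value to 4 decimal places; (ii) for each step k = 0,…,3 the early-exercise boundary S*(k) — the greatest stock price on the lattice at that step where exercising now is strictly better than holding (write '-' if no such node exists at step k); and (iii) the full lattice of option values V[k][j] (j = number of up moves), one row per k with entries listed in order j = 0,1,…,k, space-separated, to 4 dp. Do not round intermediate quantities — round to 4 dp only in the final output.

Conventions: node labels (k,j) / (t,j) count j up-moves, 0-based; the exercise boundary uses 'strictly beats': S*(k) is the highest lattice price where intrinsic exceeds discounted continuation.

price = 13.2059
boundary = - - 41.7141 52.5616
tree:
13.2059
20.5888 6.2898
30.6759 11.2638 1.5034
39.2847 19.8284 3.0431 0.0000
46.1169 30.6759 6.1600 0.0000 0.0000

Δt=0.40325  u=1.26004  d=0.79362  q=0.49409  discount=0.97649
step 4 (expiry): payoffs max(K−S,0) = 46.1169 30.6759 6.1600 0.0000 0.0000
step 3: (k=3,j=0): S=33.1053, K−S=39.2847, hold=37.5828 ⇒ V=39.2847 exercise | (k=3,j=1): S=52.5616, K−S=19.8284, hold=18.1264 ⇒ V=19.8284 exercise | (k=3,j=2): S=83.4528, K−S=0.0000, hold=3.0431 ⇒ V=3.0431 continue | (k=3,j=3): S=132.4990, K−S=0.0000, hold=0.0000 ⇒ V=0.0000 continue  boundary S*=52.5616
step 2: (k=2,j=0): S=41.7141, K−S=30.6759, hold=28.9739 ⇒ V=30.6759 exercise | (k=2,j=1): S=66.2300, K−S=6.1600, hold=11.2638 ⇒ V=11.2638 continue | (k=2,j=2): S=105.1542, K−S=0.0000, hold=1.5034 ⇒ V=1.5034 continue  boundary S*=41.7141
step 1: (k=1,j=0): S=52.5616, K−S=19.8284, hold=20.5888 ⇒ V=20.5888 continue | (k=1,j=1): S=83.4528, K−S=0.0000, hold=6.2898 ⇒ V=6.2898 continue  boundary S*=-
step 0: (k=0,j=0): S=66.2300, K−S=6.1600, hold=13.2059 ⇒ V=13.2059 continue  boundary S*=-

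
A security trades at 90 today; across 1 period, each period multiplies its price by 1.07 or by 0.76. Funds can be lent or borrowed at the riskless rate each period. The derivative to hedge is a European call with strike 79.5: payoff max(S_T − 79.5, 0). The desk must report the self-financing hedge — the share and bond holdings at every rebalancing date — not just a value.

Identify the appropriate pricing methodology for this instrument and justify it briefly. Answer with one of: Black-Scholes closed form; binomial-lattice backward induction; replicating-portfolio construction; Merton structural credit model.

Key observation: what is demanded is not a single number but the (Δ, B) position at each node of the 1.07/0.76 tree starting at 90; constructing those positions is the replicating-portfolio method.

framework: replicating-portfolio construction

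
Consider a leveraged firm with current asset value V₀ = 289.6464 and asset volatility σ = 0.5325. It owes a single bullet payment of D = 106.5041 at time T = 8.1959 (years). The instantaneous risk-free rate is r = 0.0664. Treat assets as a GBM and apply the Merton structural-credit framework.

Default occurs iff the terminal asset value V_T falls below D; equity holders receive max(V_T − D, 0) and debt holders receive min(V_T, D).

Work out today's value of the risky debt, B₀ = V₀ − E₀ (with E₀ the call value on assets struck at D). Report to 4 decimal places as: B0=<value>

Equity is a call on the firm's assets struck at D = 106.5041:
d₁ = [ln(V₀/D) + (r + σ²/2)T] / (σ√T)
   = [ln(289.6464/106.5041) + (0.0664 + 0.5·0.5325²)·8.1959] / (0.5325·√8.1959)
   = [1.000477 + 1.706207] / 1.524467 = 1.775496
d₂ = d₁ − σ√T = 1.775496 − 1.524467 = 0.251029
N(d₁) = 0.962092,  N(d₂) = 0.599104,  e^(−rT) = 0.580301
E₀ = V₀·N(d₁) − D·e^(−rT)·N(d₂)
   = 289.6464·0.962092 − 106.5041·0.580301·0.599104 = 241.639157
B₀ = V₀ − E₀ = 289.6464 − 241.639157 = 48.007243

B0=48.0072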